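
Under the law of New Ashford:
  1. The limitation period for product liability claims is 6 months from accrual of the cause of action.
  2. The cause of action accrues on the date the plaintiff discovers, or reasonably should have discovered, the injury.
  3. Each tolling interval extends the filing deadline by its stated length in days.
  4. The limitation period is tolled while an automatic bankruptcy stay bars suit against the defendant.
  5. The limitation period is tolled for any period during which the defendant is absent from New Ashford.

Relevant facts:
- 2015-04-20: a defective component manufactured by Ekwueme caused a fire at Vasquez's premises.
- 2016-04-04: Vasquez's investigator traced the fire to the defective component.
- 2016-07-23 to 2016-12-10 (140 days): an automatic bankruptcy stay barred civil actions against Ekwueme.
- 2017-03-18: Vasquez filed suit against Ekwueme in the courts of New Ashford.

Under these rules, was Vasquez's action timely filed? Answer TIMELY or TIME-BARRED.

Under the discovery rule, the claim accrued on 2016-04-04, when Vasquez discovered the injury — not on the 2015-04-20 date of the underlying act.
Adding the 6 months base period to 2016-04-04 gives a deadline of 2016-10-04, before any tolling.
Because the automatic bankruptcy stay ran from 2016-07-23 to 2016-12-10, the deadline is extended by 140 days to 2017-02-21.
Filing on 2017-03-18 missed the 2017-02-21 deadline — the action is time-barred.

TIME-BARRED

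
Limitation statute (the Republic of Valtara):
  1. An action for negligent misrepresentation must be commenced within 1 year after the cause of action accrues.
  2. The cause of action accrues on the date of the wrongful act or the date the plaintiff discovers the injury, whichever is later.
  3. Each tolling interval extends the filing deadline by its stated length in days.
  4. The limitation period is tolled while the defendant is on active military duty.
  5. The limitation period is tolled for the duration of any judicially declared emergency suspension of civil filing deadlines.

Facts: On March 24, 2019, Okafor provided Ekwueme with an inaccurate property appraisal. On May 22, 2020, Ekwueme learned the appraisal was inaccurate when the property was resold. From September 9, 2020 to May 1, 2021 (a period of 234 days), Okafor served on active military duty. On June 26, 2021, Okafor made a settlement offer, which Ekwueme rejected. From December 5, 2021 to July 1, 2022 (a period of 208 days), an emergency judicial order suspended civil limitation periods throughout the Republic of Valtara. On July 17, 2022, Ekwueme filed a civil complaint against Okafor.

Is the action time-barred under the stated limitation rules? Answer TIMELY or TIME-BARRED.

Taking the later of the act (March 24, 2019) and discovery (May 22, 2020), the claim accrued on May 22, 2020.
Adding the 1 year base period to May 22, 2020 gives a deadline of May 22, 2021, before any tolling.
The period was tolled for 234 days by the defendant's active military service (September 9, 2020 to May 1, 2021), pushing the deadline to January 11, 2022.
Because the emergency suspension of filing deadlines ran from December 5, 2021 to July 1, 2022, the deadline is extended by 208 days to August 7, 2022.
The other events in the timeline have no effect on the limitation period under the stated rules.
Filing on July 17, 2022 beat the August 7, 2022 deadline — the action is timely.

TIMELY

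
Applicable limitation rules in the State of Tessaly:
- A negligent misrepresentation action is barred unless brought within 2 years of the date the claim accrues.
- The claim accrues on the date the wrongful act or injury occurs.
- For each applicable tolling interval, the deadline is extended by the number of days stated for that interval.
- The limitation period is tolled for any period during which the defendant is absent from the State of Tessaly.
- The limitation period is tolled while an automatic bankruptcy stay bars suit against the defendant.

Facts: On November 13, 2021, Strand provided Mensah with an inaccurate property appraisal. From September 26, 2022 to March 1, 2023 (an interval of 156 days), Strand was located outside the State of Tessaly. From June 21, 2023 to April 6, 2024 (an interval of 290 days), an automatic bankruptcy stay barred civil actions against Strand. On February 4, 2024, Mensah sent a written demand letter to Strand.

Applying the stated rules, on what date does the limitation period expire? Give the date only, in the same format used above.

The claim accrued on November 13, 2021, the date of the act.
The untolled deadline — 2 years after November 13, 2021 — is November 13, 2023.
The defendant's absence from the jurisdiction from September 26, 2022 to March 1, 2023 tolled the period for 156 days, extending the deadline to April 17, 2024.
The automatic bankruptcy stay from June 21, 2023 to April 6, 2024 tolled the period for 290 days, extending the deadline to February 1, 2025.
Nothing else in the chronology tolls or restarts the period.

February 1, 2025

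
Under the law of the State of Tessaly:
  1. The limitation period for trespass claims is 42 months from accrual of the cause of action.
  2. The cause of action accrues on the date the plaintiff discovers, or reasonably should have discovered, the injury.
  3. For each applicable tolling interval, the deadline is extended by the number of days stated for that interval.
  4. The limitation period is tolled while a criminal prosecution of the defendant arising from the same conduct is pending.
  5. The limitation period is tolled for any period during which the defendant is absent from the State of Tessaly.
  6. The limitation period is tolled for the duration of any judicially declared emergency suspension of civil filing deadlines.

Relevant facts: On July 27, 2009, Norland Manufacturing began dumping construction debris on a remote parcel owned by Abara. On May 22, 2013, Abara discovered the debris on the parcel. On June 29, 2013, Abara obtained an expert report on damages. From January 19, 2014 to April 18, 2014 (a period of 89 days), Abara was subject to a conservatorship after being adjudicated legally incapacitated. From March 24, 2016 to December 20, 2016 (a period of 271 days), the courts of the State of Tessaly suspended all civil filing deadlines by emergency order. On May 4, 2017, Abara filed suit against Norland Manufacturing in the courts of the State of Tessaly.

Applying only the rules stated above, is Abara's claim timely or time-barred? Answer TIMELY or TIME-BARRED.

TIMELY

The claim did not accrue until Abara discovered the injury on May 22, 2013; the July 27, 2009 act date does not start the clock under the stated rule.
Adding the 42 months base period to May 22, 2013 gives a deadline of November 22, 2016, before any tolling.
The emergency suspension of filing deadlines from March 24, 2016 to December 20, 2016 tolled the period for 271 days, extending the deadline to August 20, 2017.
Although the plaintiff's incapacity ran from January 19, 2014 to April 18, 2014, the stated rules do not make that a tolling event, so it is disregarded.
The other events in the timeline have no effect on the limitation period under the stated rules.
Filing on May 4, 2017 beat the August 20, 2017 deadline — the action is timely.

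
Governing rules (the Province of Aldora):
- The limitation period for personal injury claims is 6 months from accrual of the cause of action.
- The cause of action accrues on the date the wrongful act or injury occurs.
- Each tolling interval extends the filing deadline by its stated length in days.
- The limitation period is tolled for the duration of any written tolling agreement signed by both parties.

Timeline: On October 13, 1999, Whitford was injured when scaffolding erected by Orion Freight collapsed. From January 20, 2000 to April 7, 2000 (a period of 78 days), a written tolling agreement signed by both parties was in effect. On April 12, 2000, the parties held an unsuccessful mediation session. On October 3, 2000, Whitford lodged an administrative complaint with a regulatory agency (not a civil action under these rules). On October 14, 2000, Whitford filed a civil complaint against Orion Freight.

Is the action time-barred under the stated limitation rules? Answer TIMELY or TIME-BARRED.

TIME-BARRED

The cause of action accrued on October 13, 1999, the date of the act.
6 months from October 13, 1999 is April 13, 2000.
The period was tolled for 78 days by the written tolling agreement (January 20, 2000 to April 7, 2000), pushing the deadline to June 30, 2000.
The other events in the timeline have no effect on the limitation period under the stated rules.
Filing on October 14, 2000 missed the June 30, 2000 deadline — the action is time-barred.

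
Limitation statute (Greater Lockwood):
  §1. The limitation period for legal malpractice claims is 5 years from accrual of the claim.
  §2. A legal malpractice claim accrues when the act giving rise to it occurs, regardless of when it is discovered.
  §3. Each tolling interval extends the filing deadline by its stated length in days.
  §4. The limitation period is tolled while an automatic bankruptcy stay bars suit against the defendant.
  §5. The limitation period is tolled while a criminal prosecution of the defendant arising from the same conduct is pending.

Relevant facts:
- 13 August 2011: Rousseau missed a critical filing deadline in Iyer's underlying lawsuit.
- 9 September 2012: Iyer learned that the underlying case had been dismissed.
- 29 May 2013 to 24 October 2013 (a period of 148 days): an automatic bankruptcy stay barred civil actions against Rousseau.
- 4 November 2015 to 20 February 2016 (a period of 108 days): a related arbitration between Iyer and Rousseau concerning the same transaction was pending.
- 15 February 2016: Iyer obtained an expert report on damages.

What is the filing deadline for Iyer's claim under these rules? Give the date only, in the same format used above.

8 January 2017

Because the rule ties accrual to occurrence, the claim accrued on 13 August 2011, not on the 9 September 2012 discovery date.
The untolled deadline — 5 years after 13 August 2011 — is 13 August 2016.
The period was tolled for 148 days by the automatic bankruptcy stay (29 May 2013 to 24 October 2013), pushing the deadline to 8 January 2017.
No stated provision tolls the period for a pending arbitration, so the interval from 4 November 2015 to 20 February 2016 has no effect on the deadline.
None of the other events listed affects the running of the period under the stated rules.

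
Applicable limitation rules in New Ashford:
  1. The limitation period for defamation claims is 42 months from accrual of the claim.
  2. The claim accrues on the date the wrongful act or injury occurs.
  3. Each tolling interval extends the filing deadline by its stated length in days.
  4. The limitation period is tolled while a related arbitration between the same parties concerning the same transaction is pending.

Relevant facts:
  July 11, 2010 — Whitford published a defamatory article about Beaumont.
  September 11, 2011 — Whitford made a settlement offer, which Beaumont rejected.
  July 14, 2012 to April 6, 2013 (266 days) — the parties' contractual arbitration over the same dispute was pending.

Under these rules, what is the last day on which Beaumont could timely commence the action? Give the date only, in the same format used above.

The claim accrued on July 11, 2010, when the wrongful act occurred.
42 months from July 11, 2010 is January 11, 2014.
Because the pending related arbitration ran from July 14, 2012 to April 6, 2013, the deadline is extended by 266 days to October 4, 2014.
Nothing else in the chronology tolls or restarts the period.

October 4, 2014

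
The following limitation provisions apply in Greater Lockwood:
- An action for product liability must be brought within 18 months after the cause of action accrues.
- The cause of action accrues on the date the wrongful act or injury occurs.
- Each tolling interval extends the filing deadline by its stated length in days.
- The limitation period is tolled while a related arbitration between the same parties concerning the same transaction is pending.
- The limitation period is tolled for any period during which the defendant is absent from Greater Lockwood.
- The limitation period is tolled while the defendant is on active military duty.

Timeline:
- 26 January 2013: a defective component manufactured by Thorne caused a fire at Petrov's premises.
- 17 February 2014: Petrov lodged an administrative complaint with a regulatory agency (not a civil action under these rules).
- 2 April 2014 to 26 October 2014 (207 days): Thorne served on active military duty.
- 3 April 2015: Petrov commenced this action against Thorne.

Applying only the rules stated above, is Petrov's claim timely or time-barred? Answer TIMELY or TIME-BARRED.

The claim accrued on 26 January 2013, when the wrongful act occurred.
Adding the 18 months base period to 26 January 2013 gives a deadline of 26 July 2014, before any tolling.
The defendant's active military service from 2 April 2014 to 26 October 2014 tolled the period for 207 days, extending the deadline to 18 February 2015.
The other events in the timeline have no effect on the limitation period under the stated rules.
The 3 April 2015 filing falls after the 18 February 2015 deadline; the claim is time-barred.

TIME-BARRED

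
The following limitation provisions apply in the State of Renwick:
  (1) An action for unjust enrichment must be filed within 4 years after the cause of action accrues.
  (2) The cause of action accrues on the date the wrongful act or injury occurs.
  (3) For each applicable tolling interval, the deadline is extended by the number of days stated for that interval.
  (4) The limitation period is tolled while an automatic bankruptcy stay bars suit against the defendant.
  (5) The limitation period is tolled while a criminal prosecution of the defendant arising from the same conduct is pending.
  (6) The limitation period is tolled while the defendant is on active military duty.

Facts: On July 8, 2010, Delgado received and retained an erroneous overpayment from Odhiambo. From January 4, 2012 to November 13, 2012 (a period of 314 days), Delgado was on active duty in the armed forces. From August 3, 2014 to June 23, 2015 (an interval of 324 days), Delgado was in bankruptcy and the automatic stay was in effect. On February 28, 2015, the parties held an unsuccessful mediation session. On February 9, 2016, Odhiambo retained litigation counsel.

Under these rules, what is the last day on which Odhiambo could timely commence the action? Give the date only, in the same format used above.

The claim accrued on July 8, 2010, when the wrongful act occurred.
The untolled deadline — 4 years after July 8, 2010 — is July 8, 2014.
The period was tolled for 314 days by the defendant's active military service (January 4, 2012 to November 13, 2012), pushing the deadline to May 18, 2015.
Because the automatic bankruptcy stay ran from August 3, 2014 to June 23, 2015, the deadline is extended by 324 days to April 6, 2016.
Nothing else in the chronology tolls or restarts the period.

April 6, 2016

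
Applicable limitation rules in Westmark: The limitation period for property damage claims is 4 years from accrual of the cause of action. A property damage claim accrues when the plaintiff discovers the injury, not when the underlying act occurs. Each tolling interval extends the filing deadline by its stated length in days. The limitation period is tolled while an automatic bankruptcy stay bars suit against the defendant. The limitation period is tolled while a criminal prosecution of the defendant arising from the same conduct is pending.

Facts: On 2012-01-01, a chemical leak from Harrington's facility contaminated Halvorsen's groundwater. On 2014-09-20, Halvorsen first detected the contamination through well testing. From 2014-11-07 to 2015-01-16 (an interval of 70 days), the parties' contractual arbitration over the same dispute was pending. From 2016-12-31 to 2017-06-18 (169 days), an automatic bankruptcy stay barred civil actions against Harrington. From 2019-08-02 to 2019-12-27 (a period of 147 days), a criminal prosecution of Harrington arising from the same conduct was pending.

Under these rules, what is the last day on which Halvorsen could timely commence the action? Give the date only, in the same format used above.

2019-03-08

The claim did not accrue until Halvorsen discovered the injury on 2014-09-20; the 2012-01-01 act date does not start the clock under the stated rule.
The untolled deadline — 4 years after 2014-09-20 — is 2018-09-20.
Because the automatic bankruptcy stay ran from 2016-12-31 to 2017-06-18, the deadline is extended by 169 days to 2019-03-08.
The pending criminal prosecution from 2019-08-02 to 2019-12-27 began after the period had already run on 2019-03-08, so it has no tolling effect.
Although a pending arbitration ran from 2014-11-07 to 2015-01-16, the stated rules do not make that a tolling event, so it is disregarded.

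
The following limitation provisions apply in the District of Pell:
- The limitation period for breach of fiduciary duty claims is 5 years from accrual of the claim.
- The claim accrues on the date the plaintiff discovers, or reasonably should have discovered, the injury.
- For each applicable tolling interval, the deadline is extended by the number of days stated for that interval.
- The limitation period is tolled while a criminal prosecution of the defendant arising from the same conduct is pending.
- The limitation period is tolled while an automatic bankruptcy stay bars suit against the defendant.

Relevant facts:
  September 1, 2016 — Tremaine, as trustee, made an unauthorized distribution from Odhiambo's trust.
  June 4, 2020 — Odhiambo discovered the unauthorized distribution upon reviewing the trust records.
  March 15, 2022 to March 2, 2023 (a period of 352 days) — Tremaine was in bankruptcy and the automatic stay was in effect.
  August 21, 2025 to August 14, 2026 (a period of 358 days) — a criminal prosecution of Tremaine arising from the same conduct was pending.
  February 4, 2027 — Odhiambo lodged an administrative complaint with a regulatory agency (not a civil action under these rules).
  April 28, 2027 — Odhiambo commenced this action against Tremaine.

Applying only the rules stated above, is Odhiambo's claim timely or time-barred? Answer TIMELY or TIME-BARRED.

TIMELY

Under the discovery rule, the claim accrued on June 4, 2020, when Odhiambo discovered the injury — not on the September 1, 2016 date of the underlying act.
5 years from June 4, 2020 is June 4, 2025.
Because the automatic bankruptcy stay ran from March 15, 2022 to March 2, 2023, the deadline is extended by 352 days to May 22, 2026.
The pending criminal prosecution from August 21, 2025 to August 14, 2026 tolled the period for 358 days, extending the deadline to May 15, 2027.
The other events in the timeline have no effect on the limitation period under the stated rules.
Odhiambo filed on April 28, 2027, before the May 15, 2027 deadline, so the action is timely.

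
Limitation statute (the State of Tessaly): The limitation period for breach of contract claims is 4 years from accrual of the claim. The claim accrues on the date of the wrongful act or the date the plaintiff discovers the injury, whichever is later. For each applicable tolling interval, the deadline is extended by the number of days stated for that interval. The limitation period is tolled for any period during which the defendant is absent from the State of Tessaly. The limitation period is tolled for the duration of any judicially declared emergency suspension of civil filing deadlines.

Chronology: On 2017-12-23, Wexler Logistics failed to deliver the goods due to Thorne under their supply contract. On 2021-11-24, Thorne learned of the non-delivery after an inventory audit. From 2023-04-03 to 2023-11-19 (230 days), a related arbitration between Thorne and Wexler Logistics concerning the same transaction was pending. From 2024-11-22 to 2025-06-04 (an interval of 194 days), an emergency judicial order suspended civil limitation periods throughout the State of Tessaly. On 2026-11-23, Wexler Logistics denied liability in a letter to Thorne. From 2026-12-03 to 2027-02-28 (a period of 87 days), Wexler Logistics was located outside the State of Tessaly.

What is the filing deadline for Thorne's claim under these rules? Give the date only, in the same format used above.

Taking the later of the act (2017-12-23) and discovery (2021-11-24), the claim accrued on 2021-11-24.
The untolled deadline — 4 years after 2021-11-24 — is 2025-11-24.
The emergency suspension of filing deadlines from 2024-11-22 to 2025-06-04 tolled the period for 194 days, extending the deadline to 2026-06-06.
The defendant's absence from the jurisdiction starting 2026-12-03 came too late — the period had run on 2026-06-06 — and so does not extend the deadline.
No stated provision tolls the period for a pending arbitration, so the interval from 2023-04-03 to 2023-11-19 has no effect on the deadline.
The other events in the timeline have no effect on the limitation period under the stated rules.

2026-06-06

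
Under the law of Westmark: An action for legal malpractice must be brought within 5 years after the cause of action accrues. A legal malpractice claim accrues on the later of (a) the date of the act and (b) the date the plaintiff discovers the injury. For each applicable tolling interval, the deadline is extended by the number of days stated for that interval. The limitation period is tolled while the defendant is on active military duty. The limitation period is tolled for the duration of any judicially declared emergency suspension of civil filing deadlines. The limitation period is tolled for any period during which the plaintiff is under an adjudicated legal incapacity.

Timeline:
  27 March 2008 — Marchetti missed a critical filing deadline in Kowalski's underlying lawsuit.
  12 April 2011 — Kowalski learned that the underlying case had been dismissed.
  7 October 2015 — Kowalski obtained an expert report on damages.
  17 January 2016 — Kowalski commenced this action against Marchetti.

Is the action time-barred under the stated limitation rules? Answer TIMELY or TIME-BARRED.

TIMELY

The claim accrued on 12 April 2011 — the later of the 27 March 2008 act and the 12 April 2011 discovery.
Adding the 5 years base period to 12 April 2011 gives a deadline of 12 April 2016, before any tolling.
None of the other events listed affects the running of the period under the stated rules.
Kowalski filed on 17 January 2016, before the 12 April 2016 deadline, so the action is timely.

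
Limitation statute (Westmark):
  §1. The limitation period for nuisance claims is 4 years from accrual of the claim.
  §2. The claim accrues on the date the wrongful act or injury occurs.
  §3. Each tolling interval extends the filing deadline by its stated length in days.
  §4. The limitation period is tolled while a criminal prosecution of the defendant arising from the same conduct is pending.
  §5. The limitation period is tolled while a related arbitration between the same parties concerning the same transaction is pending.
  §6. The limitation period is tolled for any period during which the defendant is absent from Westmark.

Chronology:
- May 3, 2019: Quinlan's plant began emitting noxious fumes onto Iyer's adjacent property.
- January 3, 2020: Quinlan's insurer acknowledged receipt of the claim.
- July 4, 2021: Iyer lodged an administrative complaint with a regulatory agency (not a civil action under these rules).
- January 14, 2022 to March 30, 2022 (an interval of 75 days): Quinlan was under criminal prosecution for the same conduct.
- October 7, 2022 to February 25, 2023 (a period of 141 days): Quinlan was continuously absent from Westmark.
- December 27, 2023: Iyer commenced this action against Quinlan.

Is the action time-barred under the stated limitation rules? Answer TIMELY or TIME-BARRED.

TIME-BARRED

The claim accrued on May 3, 2019, the date of the act.
Adding the 4 years base period to May 3, 2019 gives a deadline of May 3, 2023, before any tolling.
The pending criminal prosecution from January 14, 2022 to March 30, 2022 tolled the period for 75 days, extending the deadline to July 17, 2023.
Because the defendant's absence from the jurisdiction ran from October 7, 2022 to February 25, 2023, the deadline is extended by 141 days to December 5, 2023.
The other events in the timeline have no effect on the limitation period under the stated rules.
Filing on December 27, 2023 missed the December 5, 2023 deadline — the action is time-barred.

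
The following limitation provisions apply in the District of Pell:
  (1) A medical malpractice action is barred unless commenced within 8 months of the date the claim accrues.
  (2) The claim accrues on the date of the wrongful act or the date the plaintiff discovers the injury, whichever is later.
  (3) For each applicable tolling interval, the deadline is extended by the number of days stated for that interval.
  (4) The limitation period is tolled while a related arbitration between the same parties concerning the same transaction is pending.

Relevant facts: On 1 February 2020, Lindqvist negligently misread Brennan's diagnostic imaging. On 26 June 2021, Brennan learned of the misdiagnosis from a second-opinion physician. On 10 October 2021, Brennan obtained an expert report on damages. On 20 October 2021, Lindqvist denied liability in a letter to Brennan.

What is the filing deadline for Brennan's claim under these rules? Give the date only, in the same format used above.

Taking the later of the act (1 February 2020) and discovery (26 June 2021), the claim accrued on 26 June 2021.
The untolled deadline — 8 months after 26 June 2021 — is 26 February 2022.
Nothing else in the chronology tolls or restarts the period.

26 February 2022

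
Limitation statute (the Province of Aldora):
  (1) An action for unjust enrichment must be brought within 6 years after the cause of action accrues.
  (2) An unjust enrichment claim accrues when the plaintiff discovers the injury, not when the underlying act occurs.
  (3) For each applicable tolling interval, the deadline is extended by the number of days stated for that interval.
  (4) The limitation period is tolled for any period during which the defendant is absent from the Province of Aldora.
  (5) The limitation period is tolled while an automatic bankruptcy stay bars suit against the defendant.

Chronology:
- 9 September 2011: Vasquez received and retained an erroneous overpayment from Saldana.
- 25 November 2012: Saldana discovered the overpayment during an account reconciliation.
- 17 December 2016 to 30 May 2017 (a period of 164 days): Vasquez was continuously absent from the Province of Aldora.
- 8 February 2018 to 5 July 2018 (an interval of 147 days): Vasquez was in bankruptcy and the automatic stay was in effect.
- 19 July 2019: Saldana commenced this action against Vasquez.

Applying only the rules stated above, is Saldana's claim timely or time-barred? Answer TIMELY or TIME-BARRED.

TIMELY

Accrual is tied to discovery, so the period began on 25 November 2012 rather than on 9 September 2011 when the act occurred.
Adding the 6 years base period to 25 November 2012 gives a deadline of 25 November 2018, before any tolling.
The defendant's absence from the jurisdiction from 17 December 2016 to 30 May 2017 tolled the period for 164 days, extending the deadline to 8 May 2019.
The period was tolled for 147 days by the automatic bankruptcy stay (8 February 2018 to 5 July 2018), pushing the deadline to 2 October 2019.
Saldana filed on 19 July 2019, before the 2 October 2019 deadline, so the action is timely.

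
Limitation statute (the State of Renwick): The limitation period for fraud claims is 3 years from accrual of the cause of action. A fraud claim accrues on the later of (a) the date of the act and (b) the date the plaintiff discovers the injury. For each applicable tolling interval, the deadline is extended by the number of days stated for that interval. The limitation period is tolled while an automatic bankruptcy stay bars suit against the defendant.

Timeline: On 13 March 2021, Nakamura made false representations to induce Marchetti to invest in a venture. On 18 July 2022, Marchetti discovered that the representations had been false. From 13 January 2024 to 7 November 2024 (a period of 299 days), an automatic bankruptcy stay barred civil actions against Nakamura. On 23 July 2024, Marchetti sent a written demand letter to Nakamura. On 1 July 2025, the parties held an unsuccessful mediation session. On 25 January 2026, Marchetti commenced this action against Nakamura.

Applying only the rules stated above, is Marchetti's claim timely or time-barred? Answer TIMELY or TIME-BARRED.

TIMELY

Taking the later of the act (13 March 2021) and discovery (18 July 2022), the claim accrued on 18 July 2022.
Adding the 3 years base period to 18 July 2022 gives a deadline of 18 July 2025, before any tolling.
Because the automatic bankruptcy stay ran from 13 January 2024 to 7 November 2024, the deadline is extended by 299 days to 13 May 2026.
None of the other events listed affects the running of the period under the stated rules.
The 25 January 2026 filing precedes the 13 May 2026 deadline; the claim is timely.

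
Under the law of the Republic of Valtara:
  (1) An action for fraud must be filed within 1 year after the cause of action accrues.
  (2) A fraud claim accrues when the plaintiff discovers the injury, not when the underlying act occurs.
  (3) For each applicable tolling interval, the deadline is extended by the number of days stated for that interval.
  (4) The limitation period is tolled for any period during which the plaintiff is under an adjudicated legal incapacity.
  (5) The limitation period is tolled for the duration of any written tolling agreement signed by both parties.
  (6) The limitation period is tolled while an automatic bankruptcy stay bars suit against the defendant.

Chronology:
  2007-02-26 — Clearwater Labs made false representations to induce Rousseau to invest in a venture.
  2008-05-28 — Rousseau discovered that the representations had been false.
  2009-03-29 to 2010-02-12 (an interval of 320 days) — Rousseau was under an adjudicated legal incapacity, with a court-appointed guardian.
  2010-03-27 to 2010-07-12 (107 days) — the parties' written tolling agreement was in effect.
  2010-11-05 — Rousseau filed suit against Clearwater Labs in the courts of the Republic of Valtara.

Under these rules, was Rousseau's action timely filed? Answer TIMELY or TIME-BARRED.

TIME-BARRED

Accrual is tied to discovery, so the period began on 2008-05-28 rather than on 2007-02-26 when the act occurred.
Adding the 1 year base period to 2008-05-28 gives a deadline of 2009-05-28, before any tolling.
The period was tolled for 320 days by the plaintiff's legal incapacity (2009-03-29 to 2010-02-12), pushing the deadline to 2010-04-13.
The period was tolled for 107 days by the written tolling agreement (2010-03-27 to 2010-07-12), pushing the deadline to 2010-07-29.
Rousseau filed on 2010-11-05, after the 2010-07-29 deadline, so the action is time-barred.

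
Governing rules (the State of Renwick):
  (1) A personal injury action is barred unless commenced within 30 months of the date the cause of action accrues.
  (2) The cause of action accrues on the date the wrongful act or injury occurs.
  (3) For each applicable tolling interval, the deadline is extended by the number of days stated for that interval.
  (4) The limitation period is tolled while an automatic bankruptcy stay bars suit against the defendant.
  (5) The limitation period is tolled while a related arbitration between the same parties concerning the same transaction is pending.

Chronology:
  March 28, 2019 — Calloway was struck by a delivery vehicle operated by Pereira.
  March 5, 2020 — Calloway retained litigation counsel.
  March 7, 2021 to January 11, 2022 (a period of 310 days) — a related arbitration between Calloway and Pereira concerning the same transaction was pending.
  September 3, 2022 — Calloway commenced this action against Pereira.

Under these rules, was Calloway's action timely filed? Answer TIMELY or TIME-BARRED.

The claim accrued on March 28, 2019, when the wrongful act occurred.
Adding the 30 months base period to March 28, 2019 gives a deadline of September 28, 2021, before any tolling.
Because the pending related arbitration ran from March 7, 2021 to January 11, 2022, the deadline is extended by 310 days to August 4, 2022.
Nothing else in the chronology tolls or restarts the period.
Filing on September 3, 2022 missed the August 4, 2022 deadline — the action is time-barred.

TIME-BARRED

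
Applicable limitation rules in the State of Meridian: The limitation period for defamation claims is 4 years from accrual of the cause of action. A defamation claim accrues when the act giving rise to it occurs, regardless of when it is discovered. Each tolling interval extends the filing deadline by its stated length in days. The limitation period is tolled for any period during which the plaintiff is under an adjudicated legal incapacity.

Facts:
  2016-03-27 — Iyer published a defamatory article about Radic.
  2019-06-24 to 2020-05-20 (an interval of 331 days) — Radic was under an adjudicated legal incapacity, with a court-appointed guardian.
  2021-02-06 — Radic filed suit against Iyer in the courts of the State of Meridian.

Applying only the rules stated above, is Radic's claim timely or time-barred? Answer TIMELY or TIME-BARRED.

The limitation period began to run on 2016-03-27.
4 years from 2016-03-27 is 2020-03-27.
The plaintiff's legal incapacity from 2019-06-24 to 2020-05-20 tolled the period for 331 days, extending the deadline to 2021-02-21.
The 2021-02-06 filing precedes the 2021-02-21 deadline; the claim is timely.

TIMELY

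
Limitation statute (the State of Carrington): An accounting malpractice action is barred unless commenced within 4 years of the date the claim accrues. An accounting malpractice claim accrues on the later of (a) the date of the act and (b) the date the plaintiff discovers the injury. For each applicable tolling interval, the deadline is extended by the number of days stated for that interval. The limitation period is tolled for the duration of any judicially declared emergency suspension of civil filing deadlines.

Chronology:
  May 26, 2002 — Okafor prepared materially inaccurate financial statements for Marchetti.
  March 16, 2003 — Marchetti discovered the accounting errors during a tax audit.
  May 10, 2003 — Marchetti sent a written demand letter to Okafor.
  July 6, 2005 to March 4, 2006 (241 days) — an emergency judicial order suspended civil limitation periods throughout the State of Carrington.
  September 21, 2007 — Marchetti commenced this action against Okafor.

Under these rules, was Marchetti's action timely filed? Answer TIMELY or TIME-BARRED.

TIMELY

Taking the later of the act (May 26, 2002) and discovery (March 16, 2003), the claim accrued on March 16, 2003.
4 years from March 16, 2003 is March 16, 2007.
The period was tolled for 241 days by the emergency suspension of filing deadlines (July 6, 2005 to March 4, 2006), pushing the deadline to November 12, 2007.
None of the other events listed affects the running of the period under the stated rules.
Filing on September 21, 2007 beat the November 12, 2007 deadline — the action is timely.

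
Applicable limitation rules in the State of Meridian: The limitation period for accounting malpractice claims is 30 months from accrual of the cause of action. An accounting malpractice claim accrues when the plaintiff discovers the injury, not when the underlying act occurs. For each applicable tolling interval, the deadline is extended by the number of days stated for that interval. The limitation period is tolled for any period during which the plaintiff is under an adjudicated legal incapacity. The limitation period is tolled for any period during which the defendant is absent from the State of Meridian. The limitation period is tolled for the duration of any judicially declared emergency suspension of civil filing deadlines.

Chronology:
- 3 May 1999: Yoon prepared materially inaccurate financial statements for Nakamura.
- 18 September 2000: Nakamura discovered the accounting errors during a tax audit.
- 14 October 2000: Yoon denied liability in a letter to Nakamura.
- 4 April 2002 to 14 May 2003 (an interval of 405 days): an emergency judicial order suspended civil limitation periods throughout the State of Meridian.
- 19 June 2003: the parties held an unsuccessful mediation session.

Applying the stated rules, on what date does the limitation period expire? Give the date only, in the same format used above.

26 April 2004

The claim did not accrue until Nakamura discovered the injury on 18 September 2000; the 3 May 1999 act date does not start the clock under the stated rule.
The untolled deadline — 30 months after 18 September 2000 — is 18 March 2003.
Because the emergency suspension of filing deadlines ran from 4 April 2002 to 14 May 2003, the deadline is extended by 405 days to 26 April 2004.
Nothing else in the chronology tolls or restarts the period.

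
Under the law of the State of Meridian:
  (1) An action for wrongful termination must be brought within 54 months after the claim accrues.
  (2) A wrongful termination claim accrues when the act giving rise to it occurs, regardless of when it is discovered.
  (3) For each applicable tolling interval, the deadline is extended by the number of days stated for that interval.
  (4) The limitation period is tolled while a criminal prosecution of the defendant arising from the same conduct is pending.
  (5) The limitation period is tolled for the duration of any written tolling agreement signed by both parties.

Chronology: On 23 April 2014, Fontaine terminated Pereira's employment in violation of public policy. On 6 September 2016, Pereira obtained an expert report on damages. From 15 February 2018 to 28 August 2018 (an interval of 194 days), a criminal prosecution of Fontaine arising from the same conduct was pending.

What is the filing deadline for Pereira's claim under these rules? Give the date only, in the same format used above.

5 May 2019

The limitation period began to run on 23 April 2014.
54 months from 23 April 2014 is 23 October 2018.
Because the pending criminal prosecution ran from 15 February 2018 to 28 August 2018, the deadline is extended by 194 days to 5 May 2019.
Nothing else in the chronology tolls or restarts the period.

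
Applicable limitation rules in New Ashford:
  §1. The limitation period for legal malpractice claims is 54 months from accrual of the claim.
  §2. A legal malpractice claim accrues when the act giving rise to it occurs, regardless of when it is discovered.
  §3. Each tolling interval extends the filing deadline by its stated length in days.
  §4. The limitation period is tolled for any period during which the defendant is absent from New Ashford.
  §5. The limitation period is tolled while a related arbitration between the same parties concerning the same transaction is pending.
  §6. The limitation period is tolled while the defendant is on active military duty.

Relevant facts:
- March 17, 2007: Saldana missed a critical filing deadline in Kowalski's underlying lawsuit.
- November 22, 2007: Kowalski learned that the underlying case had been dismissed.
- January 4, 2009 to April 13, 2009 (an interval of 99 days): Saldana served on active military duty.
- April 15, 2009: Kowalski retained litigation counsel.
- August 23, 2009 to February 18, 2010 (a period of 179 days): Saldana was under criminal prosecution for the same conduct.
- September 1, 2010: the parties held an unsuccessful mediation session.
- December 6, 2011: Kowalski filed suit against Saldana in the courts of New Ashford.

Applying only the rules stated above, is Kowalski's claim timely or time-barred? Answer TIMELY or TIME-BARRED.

TIMELY

Because the rule ties accrual to occurrence, the claim accrued on March 17, 2007, not on the November 22, 2007 discovery date.
54 months from March 17, 2007 is September 17, 2011.
Because the defendant's active military service ran from January 4, 2009 to April 13, 2009, the deadline is extended by 99 days to December 25, 2011.
Although a criminal prosecution ran from August 23, 2009 to February 18, 2010, the stated rules do not make that a tolling event, so it is disregarded.
The other events in the timeline have no effect on the limitation period under the stated rules.
Kowalski filed on December 6, 2011, before the December 25, 2011 deadline, so the action is timely.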